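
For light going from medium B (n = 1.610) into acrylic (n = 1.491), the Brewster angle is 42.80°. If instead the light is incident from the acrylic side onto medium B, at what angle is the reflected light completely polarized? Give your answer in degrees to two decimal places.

tan θ_B' = n₁/n₂ = 1/tan θ_B, so θ_B' = 90° − θ_B.
θ_B' = 90° − 42.80° = 47.20°.

θ_B' ≈ 47.20°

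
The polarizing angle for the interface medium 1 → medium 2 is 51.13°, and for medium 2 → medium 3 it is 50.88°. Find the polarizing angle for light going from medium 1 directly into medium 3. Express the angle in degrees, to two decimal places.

Each Brewster angle gives a ratio: n₂/n₁ = tan 51.13° = 1.2406, n₃/n₂ = tan 50.88° = 1.2296.
Multiplying, n₃/n₁ = 1.2406 × 1.2296 = 1.5255, and θ_B(1→3) = arctan 1.5255 = 56.75°.

θ_B ≈ 56.75°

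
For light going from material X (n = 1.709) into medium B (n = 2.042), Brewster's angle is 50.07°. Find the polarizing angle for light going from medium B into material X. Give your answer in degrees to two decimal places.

θ_B' ≈ 39.93°

tan θ_B' = n₁/n₂ = 1/tan θ_B, so θ_B' = 90° − θ_B.
θ_B' = 90° − 50.07° = 39.93°.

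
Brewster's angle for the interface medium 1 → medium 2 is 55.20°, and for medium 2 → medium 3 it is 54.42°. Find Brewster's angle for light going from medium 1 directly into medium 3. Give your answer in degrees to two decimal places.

θ_B ≈ 63.56°

n₂/n₁ = tan 55.20° = 1.4388 and n₃/n₂ = tan 54.42° = 1.3978.
Multiplying, n₃/n₁ = 1.4388 × 1.3978 = 2.0112, and θ_B(1→3) = arctan 2.0112 = 63.56°.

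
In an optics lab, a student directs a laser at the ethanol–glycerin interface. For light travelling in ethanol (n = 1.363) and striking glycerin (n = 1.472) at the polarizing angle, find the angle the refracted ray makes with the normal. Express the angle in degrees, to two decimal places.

tan θ_B = n₂/n₁ = 1.472/1.363 = 1.0800, so θ_B = 47.20°.
At Brewster's angle the reflected and refracted rays are perpendicular, so θ_t = 90° − θ_B = 90° − 47.20° = 42.80°.

θ_t ≈ 42.80°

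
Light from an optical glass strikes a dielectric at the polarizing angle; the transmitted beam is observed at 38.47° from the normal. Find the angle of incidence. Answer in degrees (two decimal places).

θ_B ≈ 51.53°

Since the reflected and refracted rays are at right angles at the polarizing angle, θ_B + θ_t = 90°.
So θ_B = 90° − θ_t = 90° − 38.47° = 51.53°.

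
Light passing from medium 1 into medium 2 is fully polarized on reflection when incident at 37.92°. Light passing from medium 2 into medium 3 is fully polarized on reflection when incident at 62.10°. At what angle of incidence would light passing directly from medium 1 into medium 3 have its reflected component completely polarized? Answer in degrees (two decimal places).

θ_B ≈ 55.80°

n₂/n₁ = tan 37.92° = 0.7790 and n₃/n₂ = tan 62.10° = 1.8887.
n₃/n₁ = 1.4713. Then tan θ_B(1→3) = n₃/n₁, so θ_B(1→3) = arctan(1.4713) = 55.80°.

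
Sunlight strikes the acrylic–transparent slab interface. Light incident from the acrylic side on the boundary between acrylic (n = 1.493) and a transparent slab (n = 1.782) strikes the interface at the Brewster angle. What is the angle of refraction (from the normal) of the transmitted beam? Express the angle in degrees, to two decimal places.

θ_t ≈ 39.96°

θ_B = arctan(n₂/n₁) = arctan(1.782/1.493) = 50.04°.
At Brewster's angle the reflected and refracted rays are perpendicular, so θ_t = 90° − θ_B = 90° − 50.04° = 39.96°.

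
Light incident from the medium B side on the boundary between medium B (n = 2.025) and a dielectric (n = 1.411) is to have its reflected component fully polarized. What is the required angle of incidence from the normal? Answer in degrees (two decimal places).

The reflected p-component vanishes when tan θ_B = n₂/n₁.
tan θ_B = n₂/n₁ = 1.411/2.025 = 0.6968. Taking the arctangent, θ_B = 34.87°.

θ_B ≈ 34.87°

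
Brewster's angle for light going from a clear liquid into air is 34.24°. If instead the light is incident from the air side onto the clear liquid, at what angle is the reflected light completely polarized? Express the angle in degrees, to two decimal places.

Reversing the direction swaps n₁ and n₂, so tan θ_B' = 1/tan θ_B and θ_B' = 90° − θ_B.
Hence θ_B' = 90° − 34.24° = 55.76°.

θ_B' ≈ 55.76°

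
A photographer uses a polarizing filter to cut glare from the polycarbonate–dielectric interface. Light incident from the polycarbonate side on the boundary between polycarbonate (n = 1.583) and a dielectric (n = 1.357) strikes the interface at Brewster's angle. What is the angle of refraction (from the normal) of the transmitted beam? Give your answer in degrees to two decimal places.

First find Brewster's angle: tan θ_B = 1.357/1.583 = 0.8572, giving θ_B = 40.60°.
Since θ_B + θ_t = 90° at Brewster incidence, θ_t = 90° − 40.60° = 49.40°.

θ_t ≈ 49.40°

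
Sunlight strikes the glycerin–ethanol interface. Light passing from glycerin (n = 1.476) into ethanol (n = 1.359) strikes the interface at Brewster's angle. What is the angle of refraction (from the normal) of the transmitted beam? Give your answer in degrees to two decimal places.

θ_t ≈ 47.36°

θ_B = arctan(n₂/n₁) = arctan(1.359/1.476) = 42.64°.
At Brewster's angle the reflected and refracted rays are perpendicular, so θ_t = 90° − θ_B = 90° − 42.64° = 47.36°.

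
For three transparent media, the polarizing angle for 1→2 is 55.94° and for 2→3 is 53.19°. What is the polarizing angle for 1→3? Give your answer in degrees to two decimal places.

θ_B ≈ 63.16°

n₂/n₁ = tan 55.94° = 1.4792 and n₃/n₂ = tan 53.19° = 1.3362.
So n₃/n₁ = (n₂/n₁)(n₃/n₂) = 1.4792 × 1.3362 = 1.9766.
θ_B(1→3) = arctan(1.9766) = 63.16°.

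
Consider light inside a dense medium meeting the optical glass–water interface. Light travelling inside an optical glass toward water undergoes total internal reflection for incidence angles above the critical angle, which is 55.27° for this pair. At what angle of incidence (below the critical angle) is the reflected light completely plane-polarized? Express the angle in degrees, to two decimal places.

θ_B ≈ 39.41°

n₂/n₁ = sin θ_c = sin 55.27° = 0.8218.
tan θ_B equals the same ratio, so θ_B = arctan(0.8218) = 39.41°.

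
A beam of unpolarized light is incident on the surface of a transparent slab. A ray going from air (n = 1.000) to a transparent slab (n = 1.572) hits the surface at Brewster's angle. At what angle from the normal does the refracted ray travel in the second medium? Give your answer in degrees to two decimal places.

θ_t ≈ 32.46°

tan θ_B = n₂/n₁ = 1.572/1.000 = 1.5720, so θ_B = 57.54°.
The refracted ray is perpendicular to the reflected ray, so θ_t = 90° − θ_B = 32.46°.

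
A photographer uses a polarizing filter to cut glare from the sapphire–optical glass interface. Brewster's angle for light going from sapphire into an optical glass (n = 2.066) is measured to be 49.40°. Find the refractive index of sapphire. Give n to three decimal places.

n ≈ 1.771

Full polarization of the reflected beam means tan θ_B = n₂/n₁, where n₁ is the incident medium (sapphire).
n₁ = n₂ / tan θ_B = 2.066 / tan 49.40° = 1.771.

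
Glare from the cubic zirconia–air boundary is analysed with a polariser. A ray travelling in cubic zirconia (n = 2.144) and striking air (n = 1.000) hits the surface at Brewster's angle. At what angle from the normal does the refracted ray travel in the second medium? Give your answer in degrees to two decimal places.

First find Brewster's angle: tan θ_B = 1.000/2.144 = 0.4664, giving θ_B = 25.01°.
Since θ_B + θ_t = 90° at Brewster incidence, θ_t = 90° − 25.01° = 64.99°.

θ_t ≈ 64.99°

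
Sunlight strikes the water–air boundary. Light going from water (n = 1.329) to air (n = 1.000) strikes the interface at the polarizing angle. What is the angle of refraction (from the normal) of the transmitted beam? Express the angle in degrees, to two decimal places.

First find Brewster's angle: tan θ_B = 1.000/1.329 = 0.7524, giving θ_B = 36.96°.
Since θ_B + θ_t = 90° at Brewster incidence, θ_t = 90° − 36.96° = 53.04°.

θ_t ≈ 53.04°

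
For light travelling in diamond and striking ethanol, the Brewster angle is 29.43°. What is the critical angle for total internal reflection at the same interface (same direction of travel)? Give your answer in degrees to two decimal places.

From Brewster, n₂/n₁ = tan θ_B = tan 29.43° = 0.5642.
Then sin θ_c = n₂/n₁ = 0.5642, so θ_c = arcsin 0.5642 = 34.34°.

θ_c ≈ 34.34°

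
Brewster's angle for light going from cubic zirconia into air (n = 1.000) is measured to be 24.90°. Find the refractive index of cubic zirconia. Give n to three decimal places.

n ≈ 2.154

Brewster's law: tan θ_B = n₂/n₁ (light incident in cubic zirconia, refracted into air).
n₁ = n₂ / tan θ_B = 1.000 / tan 24.90° = 2.154.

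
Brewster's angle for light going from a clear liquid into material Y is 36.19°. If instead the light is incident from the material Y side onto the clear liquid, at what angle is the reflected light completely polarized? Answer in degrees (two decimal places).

Reversing the direction swaps n₁ and n₂, so tan θ_B' = 1/tan θ_B and θ_B' = 90° − θ_B.
Hence θ_B' = 90° − 36.19° = 53.81°.

θ_B' ≈ 53.81°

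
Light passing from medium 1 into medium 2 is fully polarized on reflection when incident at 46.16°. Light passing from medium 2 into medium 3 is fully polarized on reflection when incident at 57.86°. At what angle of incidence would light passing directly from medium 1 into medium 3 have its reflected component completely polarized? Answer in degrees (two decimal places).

θ_B ≈ 58.90°

tan θ_B(1→2) = n₂/n₁ = tan 46.16° = 1.0413.
tan θ_B(2→3) = n₃/n₂ = tan 57.86° = 1.5917.
n₃/n₁ = 1.6575. Then tan θ_B(1→3) = n₃/n₁, so θ_B(1→3) = arctan(1.6575) = 58.90°.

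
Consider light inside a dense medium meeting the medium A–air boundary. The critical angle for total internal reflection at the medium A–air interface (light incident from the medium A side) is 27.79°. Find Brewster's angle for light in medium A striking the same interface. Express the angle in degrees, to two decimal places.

θ_B ≈ 25.00°

sin θ_c = n₂/n₁, so n₂/n₁ = sin 27.79° = 0.4662.
Brewster: tan θ_B = n₂/n₁ = 0.4662.
θ_B = arctan(0.4662) = 25.00°.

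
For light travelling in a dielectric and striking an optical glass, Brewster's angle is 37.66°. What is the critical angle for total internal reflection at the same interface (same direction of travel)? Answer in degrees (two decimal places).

n₂/n₁ = tan 37.66° = 0.7718; the critical angle satisfies sin θ_c = n₂/n₁.
θ_c = arcsin(0.7718) = 50.51°.

θ_c ≈ 50.51°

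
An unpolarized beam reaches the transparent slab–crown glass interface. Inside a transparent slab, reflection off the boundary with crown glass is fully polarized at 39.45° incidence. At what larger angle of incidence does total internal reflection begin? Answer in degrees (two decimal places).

From Brewster, n₂/n₁ = tan θ_B = tan 39.45° = 0.8229.
Then sin θ_c = n₂/n₁ = 0.8229, so θ_c = arcsin 0.8229 = 55.37°.

θ_c ≈ 55.37°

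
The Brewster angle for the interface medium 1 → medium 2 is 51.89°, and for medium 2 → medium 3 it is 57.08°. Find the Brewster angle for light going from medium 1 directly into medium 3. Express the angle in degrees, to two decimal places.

Each Brewster angle gives a ratio: n₂/n₁ = tan 51.89° = 1.2749, n₃/n₂ = tan 57.08° = 1.5446.
n₃/n₁ = 1.9692. Then tan θ_B(1→3) = n₃/n₁, so θ_B(1→3) = arctan(1.9692) = 63.08°.

θ_B ≈ 63.08°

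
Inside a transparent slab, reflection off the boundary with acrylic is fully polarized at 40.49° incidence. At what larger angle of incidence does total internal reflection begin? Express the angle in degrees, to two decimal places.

tan θ_B = n₂/n₁ = tan 40.49° = 0.8538.
Total internal reflection: sin θ_c = n₂/n₁ = 0.8538.
θ_c = arcsin(0.8538) = 58.63°.

θ_c ≈ 58.63°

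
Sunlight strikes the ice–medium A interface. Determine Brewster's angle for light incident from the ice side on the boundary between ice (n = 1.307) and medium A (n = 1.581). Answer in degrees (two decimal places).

Here n₂/n₁ = 1.581/1.307 = 1.2096, and Brewster's law gives tan θ_B = n₂/n₁. Taking the arctangent, θ_B = 50.42°.

θ_B ≈ 50.42°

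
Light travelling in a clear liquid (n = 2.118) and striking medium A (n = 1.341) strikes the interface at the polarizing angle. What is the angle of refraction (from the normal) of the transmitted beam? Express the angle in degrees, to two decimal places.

tan θ_B = n₂/n₁ = 1.341/2.118 = 0.6331, so θ_B = 32.34°.
At Brewster's angle the reflected and refracted rays are perpendicular, so θ_t = 90° − θ_B = 90° − 32.34° = 57.66°.

θ_t ≈ 57.66°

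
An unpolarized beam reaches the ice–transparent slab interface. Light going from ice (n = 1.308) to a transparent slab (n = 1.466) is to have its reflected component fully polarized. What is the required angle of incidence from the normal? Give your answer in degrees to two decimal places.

The reflected p-component vanishes when tan θ_B = n₂/n₁.
Here n₂/n₁ = 1.466/1.308 = 1.1208, and Brewster's law gives tan θ_B = n₂/n₁.
θ_B = arctan(1.1208) = 48.26°.

θ_B ≈ 48.26°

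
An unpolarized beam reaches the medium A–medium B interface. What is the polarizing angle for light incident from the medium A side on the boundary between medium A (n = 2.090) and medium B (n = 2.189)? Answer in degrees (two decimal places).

Here n₂/n₁ = 2.189/2.090 = 1.0474, and Brewster's law gives tan θ_B = n₂/n₁. Taking the arctangent, θ_B = 46.33°.

θ_B ≈ 46.33°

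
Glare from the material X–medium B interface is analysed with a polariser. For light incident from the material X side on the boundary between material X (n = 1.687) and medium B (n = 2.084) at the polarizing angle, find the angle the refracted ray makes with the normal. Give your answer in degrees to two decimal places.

θ_t ≈ 38.99°

tan θ_B = n₂/n₁ = 2.084/1.687 = 1.2353, so θ_B = 51.01°.
The refracted ray is perpendicular to the reflected ray, so θ_t = 90° − θ_B = 38.99°.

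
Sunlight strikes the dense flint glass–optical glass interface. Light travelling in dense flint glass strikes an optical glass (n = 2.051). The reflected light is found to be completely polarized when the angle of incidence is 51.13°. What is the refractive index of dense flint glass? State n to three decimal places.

At the polarizing angle, tan θ_B = n₂/n₁ with n₁ on the incident side (dense flint glass) and n₂ on the transmitted side (an optical glass).
n₁ = n₂ / tan θ_B = 2.051 / tan 51.13° = 1.653.

n ≈ 1.653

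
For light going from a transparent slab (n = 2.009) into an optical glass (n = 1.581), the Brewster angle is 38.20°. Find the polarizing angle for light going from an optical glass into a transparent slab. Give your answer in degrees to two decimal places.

θ_B' ≈ 51.80°

The two Brewster angles are complementary: θ_B' = 90° − θ_B = 90° − 38.20° = 51.80°.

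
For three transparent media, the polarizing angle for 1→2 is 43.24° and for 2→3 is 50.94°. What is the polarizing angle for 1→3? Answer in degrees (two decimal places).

θ_B ≈ 49.21°

n₂/n₁ = tan 43.24° = 0.9404 and n₃/n₂ = tan 50.94° = 1.2323.
Multiplying, n₃/n₁ = 0.9404 × 1.2323 = 1.1588, and θ_B(1→3) = arctan 1.1588 = 49.21°.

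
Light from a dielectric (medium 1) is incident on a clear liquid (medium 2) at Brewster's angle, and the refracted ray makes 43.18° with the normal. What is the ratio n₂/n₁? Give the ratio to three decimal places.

n₂/n₁ ≈ 1.066

θ_B + θ_t = 90°, so θ_B = 90° − 43.18° = 46.82°.
Then n₂/n₁ = tan θ_B = tan 46.82° = 1.066.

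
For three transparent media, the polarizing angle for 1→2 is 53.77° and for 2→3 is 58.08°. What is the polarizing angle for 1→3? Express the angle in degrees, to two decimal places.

θ_B ≈ 65.47°

n₂/n₁ = tan 53.77° = 1.3648 and n₃/n₂ = tan 58.08° = 1.6053.
Multiplying, n₃/n₁ = 1.3648 × 1.6053 = 2.1910, and θ_B(1→3) = arctan 2.1910 = 65.47°.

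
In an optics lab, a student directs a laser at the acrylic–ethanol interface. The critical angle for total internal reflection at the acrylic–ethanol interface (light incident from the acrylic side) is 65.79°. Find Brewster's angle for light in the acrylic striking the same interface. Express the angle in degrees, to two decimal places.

sin θ_c = n₂/n₁, so n₂/n₁ = sin 65.79° = 0.9120.
Brewster: tan θ_B = n₂/n₁ = 0.9120.
θ_B = arctan(0.9120) = 42.37°.

θ_B ≈ 42.37°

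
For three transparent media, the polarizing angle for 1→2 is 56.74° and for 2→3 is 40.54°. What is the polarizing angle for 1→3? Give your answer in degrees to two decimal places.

θ_B ≈ 52.52°

Each Brewster angle gives a ratio: n₂/n₁ = tan 56.74° = 1.5247, n₃/n₂ = tan 40.54° = 0.8553.
n₃/n₁ = 1.3040. Then tan θ_B(1→3) = n₃/n₁, so θ_B(1→3) = arctan(1.3040) = 52.52°.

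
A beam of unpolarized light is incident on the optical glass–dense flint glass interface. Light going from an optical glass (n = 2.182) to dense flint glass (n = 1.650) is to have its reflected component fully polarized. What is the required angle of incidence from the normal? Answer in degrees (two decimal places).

θ_B ≈ 37.10°

Here n₂/n₁ = 1.650/2.182 = 0.7562, and Brewster's law gives tan θ_B = n₂/n₁.
θ_B = arctan(0.7562) = 37.10°.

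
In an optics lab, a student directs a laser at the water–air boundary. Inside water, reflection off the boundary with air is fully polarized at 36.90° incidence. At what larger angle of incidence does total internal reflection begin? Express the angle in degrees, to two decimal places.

n₂/n₁ = tan 36.90° = 0.7508; the critical angle satisfies sin θ_c = n₂/n₁.
θ_c = arcsin(0.7508) = 48.66°.

θ_c ≈ 48.66°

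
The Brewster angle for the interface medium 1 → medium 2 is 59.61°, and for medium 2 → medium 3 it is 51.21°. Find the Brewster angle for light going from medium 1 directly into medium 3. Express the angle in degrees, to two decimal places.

Each Brewster angle gives a ratio: n₂/n₁ = tan 59.61° = 1.7051, n₃/n₂ = tan 51.21° = 1.2442.
Multiplying, n₃/n₁ = 1.7051 × 1.2442 = 2.1215, and θ_B(1→3) = arctan 2.1215 = 64.76°.

θ_B ≈ 64.76°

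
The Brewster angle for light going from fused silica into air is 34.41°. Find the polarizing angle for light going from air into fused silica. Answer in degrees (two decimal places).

θ_B' ≈ 55.59°

tan θ_B' = n₁/n₂ = 1/tan θ_B, so θ_B' = 90° − θ_B.
θ_B' = 90° − 34.41° = 55.59°.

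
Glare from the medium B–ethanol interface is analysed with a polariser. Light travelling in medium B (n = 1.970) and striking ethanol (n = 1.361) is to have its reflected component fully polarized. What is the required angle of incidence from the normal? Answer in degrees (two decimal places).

θ_B ≈ 34.64°

At Brewster's angle the reflected and refracted rays are perpendicular, which with Snell's law gives tan θ_B = n₂/n₁.
Here n₂/n₁ = 1.361/1.970 = 0.6909, and Brewster's law gives tan θ_B = n₂/n₁. Taking the arctangent, θ_B = 34.64°.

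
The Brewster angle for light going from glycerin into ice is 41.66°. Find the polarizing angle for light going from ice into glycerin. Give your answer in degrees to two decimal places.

θ_B' ≈ 48.34°

tan θ_B' = n₁/n₂ = 1/tan θ_B, so θ_B' = 90° − θ_B.
θ_B' = 90° − 41.66° = 48.34°.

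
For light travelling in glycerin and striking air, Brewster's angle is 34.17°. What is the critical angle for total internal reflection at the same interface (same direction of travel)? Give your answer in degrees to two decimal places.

θ_c ≈ 42.75°

From Brewster, n₂/n₁ = tan θ_B = tan 34.17° = 0.6788.
Then sin θ_c = n₂/n₁ = 0.6788, so θ_c = arcsin 0.6788 = 42.75°.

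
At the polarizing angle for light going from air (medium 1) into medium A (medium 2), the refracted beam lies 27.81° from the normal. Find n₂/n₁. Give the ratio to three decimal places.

n₂/n₁ ≈ 1.896

At Brewster incidence θ_B = 90° − θ_t = 90° − 27.81° = 62.19°.
Then n₂/n₁ = tan θ_B = tan 62.19° = 1.896.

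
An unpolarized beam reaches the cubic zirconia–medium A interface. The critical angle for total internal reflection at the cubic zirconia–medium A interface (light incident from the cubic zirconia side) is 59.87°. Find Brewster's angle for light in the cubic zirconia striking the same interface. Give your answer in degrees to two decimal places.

θ_B ≈ 40.86°

n₂/n₁ = sin θ_c = sin 59.87° = 0.8649.
tan θ_B equals the same ratio, so θ_B = arctan(0.8649) = 40.86°.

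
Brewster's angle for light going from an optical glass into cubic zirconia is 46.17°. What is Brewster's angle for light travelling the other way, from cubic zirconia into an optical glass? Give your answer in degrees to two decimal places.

Reversing the direction swaps n₁ and n₂, so tan θ_B' = 1/tan θ_B and θ_B' = 90° − θ_B.
Hence θ_B' = 90° − 46.17° = 43.83°.

θ_B' ≈ 43.83°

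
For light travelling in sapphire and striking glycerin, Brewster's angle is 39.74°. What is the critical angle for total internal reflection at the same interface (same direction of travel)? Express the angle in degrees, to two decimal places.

From Brewster, n₂/n₁ = tan θ_B = tan 39.74° = 0.8314.
Then sin θ_c = n₂/n₁ = 0.8314, so θ_c = arcsin 0.8314 = 56.24°.

θ_c ≈ 56.24°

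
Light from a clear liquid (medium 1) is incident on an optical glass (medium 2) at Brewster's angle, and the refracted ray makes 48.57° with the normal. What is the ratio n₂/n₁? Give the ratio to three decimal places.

n₂/n₁ ≈ 0.883

θ_B + θ_t = 90°, so θ_B = 90° − 48.57° = 41.43°.
Then n₂/n₁ = tan θ_B = tan 41.43° = 0.883.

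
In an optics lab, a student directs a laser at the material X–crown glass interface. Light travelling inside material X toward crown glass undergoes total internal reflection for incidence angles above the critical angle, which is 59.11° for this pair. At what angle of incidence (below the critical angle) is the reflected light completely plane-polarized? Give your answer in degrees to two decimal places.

θ_B ≈ 40.63°

n₂/n₁ = sin θ_c = sin 59.11° = 0.8582.
tan θ_B equals the same ratio, so θ_B = arctan(0.8582) = 40.63°.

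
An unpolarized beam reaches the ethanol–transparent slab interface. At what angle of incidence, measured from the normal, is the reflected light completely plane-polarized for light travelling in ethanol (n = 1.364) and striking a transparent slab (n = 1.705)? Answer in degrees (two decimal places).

θ_B ≈ 51.34°

tan θ_B = n₂/n₁ = 1.705/1.364 = 1.2500.
So θ_B = arctan 1.2500 = 51.34°.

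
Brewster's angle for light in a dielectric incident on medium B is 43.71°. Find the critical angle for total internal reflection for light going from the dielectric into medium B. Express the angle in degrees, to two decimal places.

n₂/n₁ = tan 43.71° = 0.9560; the critical angle satisfies sin θ_c = n₂/n₁.
θ_c = arcsin(0.9560) = 72.93°.

θ_c ≈ 72.93°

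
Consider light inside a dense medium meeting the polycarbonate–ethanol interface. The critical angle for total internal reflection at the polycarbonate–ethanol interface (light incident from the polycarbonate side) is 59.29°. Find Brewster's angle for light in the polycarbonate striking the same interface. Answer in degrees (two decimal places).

At the critical angle sin θ_c = n₂/n₁, giving n₂/n₁ = sin 59.29° = 0.8598.
Then tan θ_B = n₂/n₁ = 0.8598, so θ_B = arctan 0.8598 = 40.69°.

θ_B ≈ 40.69°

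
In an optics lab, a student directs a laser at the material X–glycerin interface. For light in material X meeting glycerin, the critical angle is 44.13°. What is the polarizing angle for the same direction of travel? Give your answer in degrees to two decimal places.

n₂/n₁ = sin θ_c = sin 44.13° = 0.6963.
tan θ_B equals the same ratio, so θ_B = arctan(0.6963) = 34.85°.

θ_B ≈ 34.85°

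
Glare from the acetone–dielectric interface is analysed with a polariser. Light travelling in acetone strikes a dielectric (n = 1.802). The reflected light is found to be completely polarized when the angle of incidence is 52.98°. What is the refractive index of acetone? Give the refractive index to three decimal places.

n ≈ 1.359

Brewster's law: tan θ_B = n₂/n₁ (light incident in acetone, refracted into a dielectric).
n₁ = n₂ / tan θ_B = 1.802 / tan 52.98° = 1.359.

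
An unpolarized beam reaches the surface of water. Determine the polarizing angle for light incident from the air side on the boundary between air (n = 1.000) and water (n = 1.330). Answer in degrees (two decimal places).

θ_B ≈ 53.06°

The reflected p-component vanishes when tan θ_B = n₂/n₁.
Here n₂/n₁ = 1.330/1.000 = 1.3300, and Brewster's law gives tan θ_B = n₂/n₁.
θ_B = arctan(1.3300) = 53.06°.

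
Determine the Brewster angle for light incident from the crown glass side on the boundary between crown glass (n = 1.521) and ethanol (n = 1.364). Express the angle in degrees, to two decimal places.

θ_B ≈ 41.89°

At Brewster's angle the reflected and refracted rays are perpendicular, which with Snell's law gives tan θ_B = n₂/n₁.
tan θ_B = n₂/n₁ = 1.364/1.521 = 0.8968.
So θ_B = arctan 0.8968 = 41.89°.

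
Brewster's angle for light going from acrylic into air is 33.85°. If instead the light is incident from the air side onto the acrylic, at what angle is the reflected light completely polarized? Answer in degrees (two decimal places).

Reversing the direction swaps n₁ and n₂, so tan θ_B' = 1/tan θ_B and θ_B' = 90° − θ_B.
Hence θ_B' = 90° − 33.85° = 56.15°.

θ_B' ≈ 56.15°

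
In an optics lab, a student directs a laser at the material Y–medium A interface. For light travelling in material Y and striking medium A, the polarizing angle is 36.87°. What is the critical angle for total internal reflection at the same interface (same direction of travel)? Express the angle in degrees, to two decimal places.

θ_c ≈ 48.59°

n₂/n₁ = tan 36.87° = 0.7500; the critical angle satisfies sin θ_c = n₂/n₁.
θ_c = arcsin(0.7500) = 48.59°.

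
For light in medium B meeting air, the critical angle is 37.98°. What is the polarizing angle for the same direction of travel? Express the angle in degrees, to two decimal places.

θ_B ≈ 31.61°

sin θ_c = n₂/n₁, so n₂/n₁ = sin 37.98° = 0.6154.
Brewster: tan θ_B = n₂/n₁ = 0.6154.
θ_B = arctan(0.6154) = 31.61°.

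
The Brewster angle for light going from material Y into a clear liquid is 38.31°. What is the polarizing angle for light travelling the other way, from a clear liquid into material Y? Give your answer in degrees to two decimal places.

The two Brewster angles are complementary: θ_B' = 90° − θ_B = 90° − 38.31° = 51.69°.

θ_B' ≈ 51.69°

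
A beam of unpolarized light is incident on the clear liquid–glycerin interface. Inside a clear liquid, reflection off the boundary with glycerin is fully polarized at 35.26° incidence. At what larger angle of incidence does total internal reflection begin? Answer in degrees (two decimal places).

θ_c ≈ 44.99°

tan θ_B = n₂/n₁ = tan 35.26° = 0.7070.
Total internal reflection: sin θ_c = n₂/n₁ = 0.7070.
θ_c = arcsin(0.7070) = 44.99°.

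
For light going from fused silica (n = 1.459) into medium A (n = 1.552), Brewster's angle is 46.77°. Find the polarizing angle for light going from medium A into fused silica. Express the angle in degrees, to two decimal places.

tan θ_B' = n₁/n₂ = 1/tan θ_B, so θ_B' = 90° − θ_B.
θ_B' = 90° − 46.77° = 43.23°.

θ_B' ≈ 43.23°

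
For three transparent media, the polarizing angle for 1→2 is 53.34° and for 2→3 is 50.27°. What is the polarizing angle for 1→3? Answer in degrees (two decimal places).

Each Brewster angle gives a ratio: n₂/n₁ = tan 53.34° = 1.3436, n₃/n₂ = tan 50.27° = 1.2032.
So n₃/n₁ = (n₂/n₁)(n₃/n₂) = 1.3436 × 1.2032 = 1.6166.
θ_B(1→3) = arctan(1.6166) = 58.26°.

θ_B ≈ 58.26°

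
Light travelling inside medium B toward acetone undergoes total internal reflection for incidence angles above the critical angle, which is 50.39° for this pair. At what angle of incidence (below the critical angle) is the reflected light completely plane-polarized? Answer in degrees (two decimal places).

At the critical angle sin θ_c = n₂/n₁, giving n₂/n₁ = sin 50.39° = 0.7704.
Then tan θ_B = n₂/n₁ = 0.7704, so θ_B = arctan 0.7704 = 37.61°.

θ_B ≈ 37.61°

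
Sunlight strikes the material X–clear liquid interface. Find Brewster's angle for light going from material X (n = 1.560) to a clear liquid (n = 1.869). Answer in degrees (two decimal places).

θ_B ≈ 50.15°

At Brewster's angle the reflected and refracted rays are perpendicular, which with Snell's law gives tan θ_B = n₂/n₁.
tan θ_B = n₂/n₁ = 1.869/1.560 = 1.1981.
θ_B = arctan(1.1981) = 50.15°.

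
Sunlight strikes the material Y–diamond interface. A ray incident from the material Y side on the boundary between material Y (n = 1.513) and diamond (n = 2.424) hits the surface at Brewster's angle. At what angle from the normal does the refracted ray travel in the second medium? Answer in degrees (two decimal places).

θ_t ≈ 31.97°

θ_B = arctan(n₂/n₁) = arctan(2.424/1.513) = 58.03°.
Since θ_B + θ_t = 90° at Brewster incidence, θ_t = 90° − 58.03° = 31.97°.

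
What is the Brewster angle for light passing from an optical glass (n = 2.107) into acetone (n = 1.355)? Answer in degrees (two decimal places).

θ_B ≈ 32.74°

The reflected p-component vanishes when tan θ_B = n₂/n₁.
Brewster's condition: tan θ_B = n₂/n₁ = 1.355/2.107 = 0.6431.
θ_B = arctan(0.6431) = 32.74°.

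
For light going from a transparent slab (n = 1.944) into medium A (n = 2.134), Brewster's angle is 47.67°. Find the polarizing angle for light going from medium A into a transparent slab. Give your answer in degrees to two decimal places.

θ_B' ≈ 42.33°

Reversing the direction swaps n₁ and n₂, so tan θ_B' = 1/tan θ_B and θ_B' = 90° − θ_B.
Hence θ_B' = 90° − 47.67° = 42.33°.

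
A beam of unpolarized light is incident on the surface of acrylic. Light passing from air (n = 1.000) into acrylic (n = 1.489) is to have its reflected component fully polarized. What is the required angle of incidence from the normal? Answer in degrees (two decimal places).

Here n₂/n₁ = 1.489/1.000 = 1.4890, and Brewster's law gives tan θ_B = n₂/n₁. Taking the arctangent, θ_B = 56.12°.

θ_B ≈ 56.12°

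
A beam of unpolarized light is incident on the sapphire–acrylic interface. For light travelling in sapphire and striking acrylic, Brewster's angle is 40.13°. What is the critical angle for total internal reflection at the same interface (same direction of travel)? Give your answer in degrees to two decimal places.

θ_c ≈ 57.46°

From Brewster, n₂/n₁ = tan θ_B = tan 40.13° = 0.8430.
Then sin θ_c = n₂/n₁ = 0.8430, so θ_c = arcsin 0.8430 = 57.46°.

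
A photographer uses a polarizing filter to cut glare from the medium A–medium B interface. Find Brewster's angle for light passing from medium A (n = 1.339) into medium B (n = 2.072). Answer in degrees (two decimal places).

Here n₂/n₁ = 2.072/1.339 = 1.5474, and Brewster's law gives tan θ_B = n₂/n₁.
So θ_B = arctan 1.5474 = 57.13°.

θ_B ≈ 57.13°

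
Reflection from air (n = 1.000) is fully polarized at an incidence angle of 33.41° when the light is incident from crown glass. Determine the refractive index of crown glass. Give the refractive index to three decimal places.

n ≈ 1.516

Full polarization of the reflected beam means tan θ_B = n₂/n₁, where n₁ is the incident medium (crown glass).
n₁ = n₂ / tan θ_B = 1.000 / tan 33.41° = 1.516.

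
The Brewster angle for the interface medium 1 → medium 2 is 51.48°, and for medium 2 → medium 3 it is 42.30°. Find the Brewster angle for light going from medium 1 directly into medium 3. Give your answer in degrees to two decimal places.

θ_B ≈ 48.82°

Each Brewster angle gives a ratio: n₂/n₁ = tan 51.48° = 1.2563, n₃/n₂ = tan 42.30° = 0.9099.
Multiplying, n₃/n₁ = 1.2563 × 0.9099 = 1.1431, and θ_B(1→3) = arctan 1.1431 = 48.82°.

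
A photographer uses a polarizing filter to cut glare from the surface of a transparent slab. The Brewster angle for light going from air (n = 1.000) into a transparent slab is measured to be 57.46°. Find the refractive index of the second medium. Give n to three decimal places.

At the Brewster angle, tan θ_B = n₂/n₁ with n₁ on the incident side (air) and n₂ on the transmitted side (a transparent slab).
n₂ = n₁ tan θ_B = 1.000 × tan 57.46° = 1.567.

n ≈ 1.567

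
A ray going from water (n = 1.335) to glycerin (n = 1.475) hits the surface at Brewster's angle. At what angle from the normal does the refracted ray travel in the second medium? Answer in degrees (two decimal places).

tan θ_B = n₂/n₁ = 1.475/1.335 = 1.1049, so θ_B = 47.85°.
Since θ_B + θ_t = 90° at Brewster incidence, θ_t = 90° − 47.85° = 42.15°.

θ_t ≈ 42.15°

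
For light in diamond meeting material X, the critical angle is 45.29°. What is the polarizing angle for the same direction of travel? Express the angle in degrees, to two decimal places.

sin θ_c = n₂/n₁, so n₂/n₁ = sin 45.29° = 0.7107.
Brewster: tan θ_B = n₂/n₁ = 0.7107.
θ_B = arctan(0.7107) = 35.40°.

θ_B ≈ 35.40°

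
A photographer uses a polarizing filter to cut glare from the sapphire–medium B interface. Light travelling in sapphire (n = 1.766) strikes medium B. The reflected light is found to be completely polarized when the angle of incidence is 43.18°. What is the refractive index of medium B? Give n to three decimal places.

n ≈ 1.657

Full polarization of the reflected beam means tan θ_B = n₂/n₁, where n₁ is the incident medium (sapphire).
n₂ = n₁ tan θ_B = 1.766 × tan 43.18° = 1.657.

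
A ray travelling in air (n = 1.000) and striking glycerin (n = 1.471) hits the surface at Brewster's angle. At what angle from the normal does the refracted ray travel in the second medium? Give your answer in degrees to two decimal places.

θ_B = arctan(n₂/n₁) = arctan(1.471/1.000) = 55.79°.
Since θ_B + θ_t = 90° at Brewster incidence, θ_t = 90° − 55.79° = 34.21°.

θ_t ≈ 34.21°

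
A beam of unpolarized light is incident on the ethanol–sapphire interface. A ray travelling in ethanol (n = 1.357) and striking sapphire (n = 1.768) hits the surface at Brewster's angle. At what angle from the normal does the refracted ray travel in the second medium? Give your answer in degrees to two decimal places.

θ_t ≈ 37.51°

θ_B = arctan(n₂/n₁) = arctan(1.768/1.357) = 52.49°.
The refracted ray is perpendicular to the reflected ray, so θ_t = 90° − θ_B = 37.51°.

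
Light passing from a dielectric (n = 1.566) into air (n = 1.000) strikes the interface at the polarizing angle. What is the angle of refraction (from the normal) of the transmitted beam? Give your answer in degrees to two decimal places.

θ_t ≈ 57.44°

First find Brewster's angle: tan θ_B = 1.000/1.566 = 0.6386, giving θ_B = 32.56°.
At Brewster's angle the reflected and refracted rays are perpendicular, so θ_t = 90° − θ_B = 90° − 32.56° = 57.44°.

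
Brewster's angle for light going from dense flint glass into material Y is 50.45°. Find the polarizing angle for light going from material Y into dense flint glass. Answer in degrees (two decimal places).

Reversing the direction swaps n₁ and n₂, so tan θ_B' = 1/tan θ_B and θ_B' = 90° − θ_B.
Hence θ_B' = 90° − 50.45° = 39.55°.

θ_B' ≈ 39.55°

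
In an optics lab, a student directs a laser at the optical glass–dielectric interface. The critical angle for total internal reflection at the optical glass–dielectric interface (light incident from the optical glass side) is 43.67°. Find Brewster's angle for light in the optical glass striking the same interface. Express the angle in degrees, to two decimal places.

sin θ_c = n₂/n₁, so n₂/n₁ = sin 43.67° = 0.6905.
Brewster: tan θ_B = n₂/n₁ = 0.6905.
θ_B = arctan(0.6905) = 34.63°.

θ_B ≈ 34.63°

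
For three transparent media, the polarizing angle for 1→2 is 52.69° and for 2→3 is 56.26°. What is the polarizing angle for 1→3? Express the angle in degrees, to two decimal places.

tan θ_B(1→2) = n₂/n₁ = tan 52.69° = 1.3122.
tan θ_B(2→3) = n₃/n₂ = tan 56.26° = 1.4972.
Multiplying, n₃/n₁ = 1.3122 × 1.4972 = 1.9646, and θ_B(1→3) = arctan 1.9646 = 63.02°.

θ_B ≈ 63.02°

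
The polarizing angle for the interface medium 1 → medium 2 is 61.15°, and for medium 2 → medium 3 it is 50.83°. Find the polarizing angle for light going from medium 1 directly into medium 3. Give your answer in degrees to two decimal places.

θ_B ≈ 65.83°

n₂/n₁ = tan 61.15° = 1.8152 and n₃/n₂ = tan 50.83° = 1.2274.
Multiplying, n₃/n₁ = 1.8152 × 1.2274 = 2.2281, and θ_B(1→3) = arctan 2.2281 = 65.83°.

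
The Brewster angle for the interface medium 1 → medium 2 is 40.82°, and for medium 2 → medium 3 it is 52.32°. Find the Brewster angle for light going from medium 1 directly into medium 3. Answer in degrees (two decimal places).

θ_B ≈ 48.20°

Each Brewster angle gives a ratio: n₂/n₁ = tan 40.82° = 0.8638, n₃/n₂ = tan 52.32° = 1.2948.
Multiplying, n₃/n₁ = 0.8638 × 1.2948 = 1.1184, and θ_B(1→3) = arctan 1.1184 = 48.20°.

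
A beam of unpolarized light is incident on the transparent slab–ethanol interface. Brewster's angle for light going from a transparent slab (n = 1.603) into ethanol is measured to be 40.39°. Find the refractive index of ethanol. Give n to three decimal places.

n ≈ 1.364

At Brewster's angle, tan θ_B = n₂/n₁ with n₁ on the incident side (a transparent slab) and n₂ on the transmitted side (ethanol).
n₂ = n₁ tan θ_B = 1.603 × tan 40.39° = 1.364.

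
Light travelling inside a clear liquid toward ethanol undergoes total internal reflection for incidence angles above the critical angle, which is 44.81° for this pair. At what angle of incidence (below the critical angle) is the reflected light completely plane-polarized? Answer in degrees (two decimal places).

sin θ_c = n₂/n₁, so n₂/n₁ = sin 44.81° = 0.7048.
Brewster: tan θ_B = n₂/n₁ = 0.7048.
θ_B = arctan(0.7048) = 35.17°.

θ_B ≈ 35.17°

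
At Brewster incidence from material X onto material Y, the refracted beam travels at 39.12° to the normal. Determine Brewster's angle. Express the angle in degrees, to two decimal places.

Brewster's condition makes the reflected and refracted beams perpendicular: θ_B + θ_t = 90°.
θ_B = 90° − 39.12° = 50.88°.

θ_B ≈ 50.88°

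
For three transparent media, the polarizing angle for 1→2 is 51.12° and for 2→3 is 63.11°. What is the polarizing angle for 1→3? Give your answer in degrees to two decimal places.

Each Brewster angle gives a ratio: n₂/n₁ = tan 51.12° = 1.2402, n₃/n₂ = tan 63.11° = 1.9720.
n₃/n₁ = 2.4456. Then tan θ_B(1→3) = n₃/n₁, so θ_B(1→3) = arctan(2.4456) = 67.76°.

θ_B ≈ 67.76°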